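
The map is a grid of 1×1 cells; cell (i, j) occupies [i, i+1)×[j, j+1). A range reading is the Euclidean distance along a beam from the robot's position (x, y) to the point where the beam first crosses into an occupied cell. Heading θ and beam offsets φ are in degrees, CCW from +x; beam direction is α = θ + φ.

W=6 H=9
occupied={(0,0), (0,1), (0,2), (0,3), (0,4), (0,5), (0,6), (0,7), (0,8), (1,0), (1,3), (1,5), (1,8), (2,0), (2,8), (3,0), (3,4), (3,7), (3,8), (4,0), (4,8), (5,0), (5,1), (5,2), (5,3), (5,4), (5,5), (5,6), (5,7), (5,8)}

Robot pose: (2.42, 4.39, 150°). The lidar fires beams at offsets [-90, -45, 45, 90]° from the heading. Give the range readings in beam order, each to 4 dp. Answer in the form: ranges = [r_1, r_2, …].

beam 1: φ=-90°, α=60°
  d=(0.5000,0.8660)  start (2,4)  tX=1.1600 tY=0.7044  stride 1/|dx|=2.0000 1/|dy|=1.1547
    cross y-line → (2,5), t=0.7044
    cross x-line → (3,5), t=1.1600
    cross y-line → (3,6), t=1.8591
    cross y-line → (3,7), t=3.0138 (wall)
  → r_1 = 3.0138
beam 2: φ=-45°, α=105°
  d=(-0.2588,0.9659)  start (2,4)  tX=1.6228 tY=0.6315  stride 1/|dx|=3.8637 1/|dy|=1.0353
    cross y-line → (2,5), t=0.6315
    cross x-line → (1,5), t=1.6228 (wall)
  → r_2 = 1.6228
beam 3: φ=45°, α=195°
  d=(-0.9659,-0.2588)  start (2,4)  tX=0.4348 tY=1.5068  stride 1/|dx|=1.0353 1/|dy|=3.8637
    cross x-line → (1,4), t=0.4348
    cross x-line → (0,4), t=1.4701 (wall)
  → r_3 = 1.4701
beam 4: φ=90°, α=240°
  d=(-0.5000,-0.8660)  start (2,4)  tX=0.8400 tY=0.4503  stride 1/|dx|=2.0000 1/|dy|=1.1547
    cross y-line → (2,3), t=0.4503
    cross x-line → (1,3), t=0.8400 (wall)
  → r_4 = 0.8400

ranges = [3.0138, 1.6228, 1.4701, 0.8400]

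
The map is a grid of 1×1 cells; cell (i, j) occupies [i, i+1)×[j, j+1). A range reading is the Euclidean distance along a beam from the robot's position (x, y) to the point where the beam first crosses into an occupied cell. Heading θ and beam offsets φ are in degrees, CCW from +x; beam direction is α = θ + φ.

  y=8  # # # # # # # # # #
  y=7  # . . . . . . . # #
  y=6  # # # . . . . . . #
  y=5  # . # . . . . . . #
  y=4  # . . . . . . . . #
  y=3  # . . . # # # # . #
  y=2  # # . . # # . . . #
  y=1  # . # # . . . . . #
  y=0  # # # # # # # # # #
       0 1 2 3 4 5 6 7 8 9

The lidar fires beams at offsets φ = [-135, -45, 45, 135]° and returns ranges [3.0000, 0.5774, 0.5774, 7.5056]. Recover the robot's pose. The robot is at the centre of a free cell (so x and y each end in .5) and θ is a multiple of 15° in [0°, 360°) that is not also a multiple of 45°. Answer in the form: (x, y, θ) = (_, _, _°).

The pose lattice has 43·16 = 688 candidates. Test each by forward raycasting.
  (4.5, 5.5, 210°): beam 1 = 2.5882 ≠ 3.0000 ✗
  (5.5, 4.5, 330°): beam 1 = 4.6587 ≠ 3.0000 ✗
  (5.5, 6.5, 345°): beam 1 = 2.8868 ≠ 3.0000 ✗
  (4.5, 4.5, 285°): beam 1 = 1.7321 ≠ 3.0000 ✗
  …
  (7.5, 7.5, 75°): r_1=3.0000, r_2=0.5774, r_3=0.5774, r_4=7.5056 — all match ✓
No second candidate reproduces the full scan.

(x, y, θ) = (7.5, 7.5, 75°)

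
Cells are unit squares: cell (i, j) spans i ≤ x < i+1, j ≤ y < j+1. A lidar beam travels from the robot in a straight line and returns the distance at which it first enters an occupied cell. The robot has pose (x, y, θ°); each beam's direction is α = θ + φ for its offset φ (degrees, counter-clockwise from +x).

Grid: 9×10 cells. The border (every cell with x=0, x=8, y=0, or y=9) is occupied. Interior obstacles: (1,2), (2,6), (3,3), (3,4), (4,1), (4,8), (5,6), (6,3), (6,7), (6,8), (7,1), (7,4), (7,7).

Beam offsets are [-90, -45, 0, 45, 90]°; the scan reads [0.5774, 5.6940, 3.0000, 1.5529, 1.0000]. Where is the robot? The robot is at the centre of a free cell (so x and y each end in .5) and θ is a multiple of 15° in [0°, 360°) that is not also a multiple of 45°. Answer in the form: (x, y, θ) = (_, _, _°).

Enumerate (i+0.5, j+0.5, θ) over the 43 free cells and 16 admissible headings. For each, cast all 5 beams and compare to the given ranges.
  (1.5, 1.5, 255°): beam 1 = 0.5176 ≠ 0.5774 ✗
  (7.5, 3.5, 150°): beam 2 = 0.5176 ≠ 5.6940 ✗
  (2.5, 4.5, 195°): beam 1 = 1.5529 ≠ 0.5774 ✗
  (5.5, 7.5, 165°): beam 1 = 1.5529 ≠ 0.5774 ✗
  …
  (2.5, 3.5, 120°): r_1=0.5774, r_2=5.6940, r_3=3.0000, r_4=1.5529, r_5=1.0000 — all match ✓
No second candidate reproduces the full scan.

(x, y, θ) = (2.5, 3.5, 120°)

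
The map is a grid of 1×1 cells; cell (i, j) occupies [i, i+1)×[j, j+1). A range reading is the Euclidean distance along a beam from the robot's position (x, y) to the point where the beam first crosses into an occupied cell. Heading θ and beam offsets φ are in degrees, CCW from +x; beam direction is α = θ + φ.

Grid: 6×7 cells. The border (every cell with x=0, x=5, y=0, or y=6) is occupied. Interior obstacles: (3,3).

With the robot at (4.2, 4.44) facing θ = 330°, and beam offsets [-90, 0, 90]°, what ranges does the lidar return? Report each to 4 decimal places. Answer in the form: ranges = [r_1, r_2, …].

beam 1: φ=-90°, α=240°
  cosα=-0.5000 sinα=-0.8660 | (4,4) | tMaxX 0.4000 tMaxY 0.5081 | tΔX 2.0000 tΔY 1.1547
    t=0.4000 [x] (3,4)
    t=0.5081 [y] (3,3) — stop
  → r_1 = 0.5081
beam 2: φ=0°, α=330°
  cosα=0.8660 sinα=-0.5000 | (4,4) | tMaxX 0.9238 tMaxY 0.8800 | tΔX 1.1547 tΔY 2.0000
    t=0.8800 [y] (4,3)
    t=0.9238 [x] (5,3) — stop
  → r_2 = 0.9238
beam 3: φ=90°, α=60°
  cosα=0.5000 sinα=0.8660 | (4,4) | tMaxX 1.6000 tMaxY 0.6466 | tΔX 2.0000 tΔY 1.1547
    t=0.6466 [y] (4,5)
    t=1.6000 [x] (5,5) — stop
  → r_3 = 1.6000

ranges = [0.5081, 0.9238, 1.6000]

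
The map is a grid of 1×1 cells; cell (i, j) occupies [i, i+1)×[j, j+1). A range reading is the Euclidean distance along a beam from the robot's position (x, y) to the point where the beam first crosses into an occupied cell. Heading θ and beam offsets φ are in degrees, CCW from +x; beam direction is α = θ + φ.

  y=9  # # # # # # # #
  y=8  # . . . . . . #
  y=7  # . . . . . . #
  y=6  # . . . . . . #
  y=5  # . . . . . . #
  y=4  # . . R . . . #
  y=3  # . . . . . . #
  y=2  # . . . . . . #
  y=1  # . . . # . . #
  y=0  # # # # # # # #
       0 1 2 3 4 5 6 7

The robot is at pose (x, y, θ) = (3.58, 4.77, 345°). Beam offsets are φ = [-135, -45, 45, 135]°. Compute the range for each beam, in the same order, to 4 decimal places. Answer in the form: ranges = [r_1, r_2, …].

beam 1: φ=-135°, α=210°
  cosα=-0.8660 sinα=-0.5000 | (3,4) | tMaxX 0.6697 tMaxY 1.5400 | tΔX 1.1547 tΔY 2.0000
    t=0.6697 [x] (2,4)
    t=1.5400 [y] (2,3)
    t=1.8244 [x] (1,3)
    t=2.9791 [x] (0,3) — stop
  → r_1 = 2.9791
beam 2: φ=-45°, α=300°
  cosα=0.5000 sinα=-0.8660 | (3,4) | tMaxX 0.8400 tMaxY 0.8891 | tΔX 2.0000 tΔY 1.1547
    t=0.8400 [x] (4,4)
    t=0.8891 [y] (4,3)
    t=2.0438 [y] (4,2)
    t=2.8400 [x] (5,2)
    t=3.1985 [y] (5,1)
    t=4.3532 [y] (5,0) — stop
  → r_2 = 4.3532
beam 3: φ=45°, α=30°
  cosα=0.8660 sinα=0.5000 | (3,4) | tMaxX 0.4850 tMaxY 0.4600 | tΔX 1.1547 tΔY 2.0000
    t=0.4600 [y] (3,5)
    t=0.4850 [x] (4,5)
    t=1.6397 [x] (5,5)
    t=2.4600 [y] (5,6)
    t=2.7944 [x] (6,6)
    t=3.9491 [x] (7,6) — stop
  → r_3 = 3.9491
beam 4: φ=135°, α=120°
  cosα=-0.5000 sinα=0.8660 | (3,4) | tMaxX 1.1600 tMaxY 0.2656 | tΔX 2.0000 tΔY 1.1547
    t=0.2656 [y] (3,5)
    t=1.1600 [x] (2,5)
    t=1.4203 [y] (2,6)
    t=2.5750 [y] (2,7)
    t=3.1600 [x] (1,7)
    t=3.7297 [y] (1,8)
    t=4.8844 [y] (1,9) — stop
  → r_4 = 4.8844

ranges = [2.9791, 4.3532, 3.9491, 4.8844]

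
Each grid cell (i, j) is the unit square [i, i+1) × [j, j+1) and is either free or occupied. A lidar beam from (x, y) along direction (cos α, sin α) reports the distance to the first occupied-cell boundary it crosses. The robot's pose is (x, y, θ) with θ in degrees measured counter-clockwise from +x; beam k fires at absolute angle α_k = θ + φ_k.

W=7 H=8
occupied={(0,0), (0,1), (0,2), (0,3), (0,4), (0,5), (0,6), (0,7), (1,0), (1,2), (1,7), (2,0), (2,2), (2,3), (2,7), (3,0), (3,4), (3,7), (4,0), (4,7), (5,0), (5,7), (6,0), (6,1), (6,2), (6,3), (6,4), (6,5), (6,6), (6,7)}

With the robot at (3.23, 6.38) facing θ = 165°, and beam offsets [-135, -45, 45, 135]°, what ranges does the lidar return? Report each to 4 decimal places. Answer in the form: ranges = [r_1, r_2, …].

beam 1: φ=-135°, α=30°
  dir = (cos 30°, sin 30°) = (0.8660, 0.5000); from cell (3,6)
  next x-line at t=0.8891, next y-line at t=1.2400; Δt_x=1.1547, Δt_y=2.0000
    x: enter (4,6) at t=0.8891
    y: enter (4,7) at t=1.2400 ← occupied
  → r_1 = 1.2400
beam 2: φ=-45°, α=120°
  dir = (cos 120°, sin 120°) = (-0.5000, 0.8660); from cell (3,6)
  next x-line at t=0.4600, next y-line at t=0.7159; Δt_x=2.0000, Δt_y=1.1547
    x: enter (2,6) at t=0.4600
    y: enter (2,7) at t=0.7159 ← occupied
  → r_2 = 0.7159
beam 3: φ=45°, α=210°
  dir = (cos 210°, sin 210°) = (-0.8660, -0.5000); from cell (3,6)
  next x-line at t=0.2656, next y-line at t=0.7600; Δt_x=1.1547, Δt_y=2.0000
    x: enter (2,6) at t=0.2656
    y: enter (2,5) at t=0.7600
    x: enter (1,5) at t=1.4203
    x: enter (0,5) at t=2.5750 ← occupied
  → r_3 = 2.5750
beam 4: φ=135°, α=300°
  dir = (cos 300°, sin 300°) = (0.5000, -0.8660); from cell (3,6)
  next x-line at t=1.5400, next y-line at t=0.4388; Δt_x=2.0000, Δt_y=1.1547
    y: enter (3,5) at t=0.4388
    x: enter (4,5) at t=1.5400
    y: enter (4,4) at t=1.5935
    y: enter (4,3) at t=2.7482
    x: enter (5,3) at t=3.5400
    y: enter (5,2) at t=3.9029
    y: enter (5,1) at t=5.0576
    x: enter (6,1) at t=5.5400 ← occupied
  → r_4 = 5.5400

ranges = [1.2400, 0.7159, 2.5750, 5.5400]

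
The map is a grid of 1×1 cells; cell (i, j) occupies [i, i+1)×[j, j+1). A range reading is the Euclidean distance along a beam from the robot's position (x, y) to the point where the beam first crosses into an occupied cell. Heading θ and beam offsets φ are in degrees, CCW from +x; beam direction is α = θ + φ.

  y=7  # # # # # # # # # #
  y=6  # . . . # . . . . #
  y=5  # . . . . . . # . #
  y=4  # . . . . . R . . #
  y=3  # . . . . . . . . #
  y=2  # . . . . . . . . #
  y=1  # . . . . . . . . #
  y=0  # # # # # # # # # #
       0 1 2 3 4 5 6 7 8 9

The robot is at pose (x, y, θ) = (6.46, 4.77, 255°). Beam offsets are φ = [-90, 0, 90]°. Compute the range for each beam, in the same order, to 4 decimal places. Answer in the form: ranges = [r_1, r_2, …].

ranges = [5.6526, 3.9030, 2.6296]

beam 1: φ=-90°, α=165°
  cosα=-0.9659 sinα=0.2588 | (6,4) | tMaxX 0.4762 tMaxY 0.8887 | tΔX 1.0353 tΔY 3.8637
    t=0.4762 [x] (5,4)
    t=0.8887 [y] (5,5)
    t=1.5115 [x] (4,5)
    t=2.5468 [x] (3,5)
    t=3.5821 [x] (2,5)
    t=4.6173 [x] (1,5)
    t=4.7524 [y] (1,6)
    t=5.6526 [x] (0,6) — stop
  → r_1 = 5.6526
beam 2: φ=0°, α=255°
  cosα=-0.2588 sinα=-0.9659 | (6,4) | tMaxX 1.7773 tMaxY 0.7972 | tΔX 3.8637 tΔY 1.0353
    t=0.7972 [y] (6,3)
    t=1.7773 [x] (5,3)
    t=1.8324 [y] (5,2)
    t=2.8677 [y] (5,1)
    t=3.9030 [y] (5,0) — stop
  → r_2 = 3.9030
beam 3: φ=90°, α=345°
  cosα=0.9659 sinα=-0.2588 | (6,4) | tMaxX 0.5590 tMaxY 2.9751 | tΔX 1.0353 tΔY 3.8637
    t=0.5590 [x] (7,4)
    t=1.5943 [x] (8,4)
    t=2.6296 [x] (9,4) — stop
  → r_3 = 2.6296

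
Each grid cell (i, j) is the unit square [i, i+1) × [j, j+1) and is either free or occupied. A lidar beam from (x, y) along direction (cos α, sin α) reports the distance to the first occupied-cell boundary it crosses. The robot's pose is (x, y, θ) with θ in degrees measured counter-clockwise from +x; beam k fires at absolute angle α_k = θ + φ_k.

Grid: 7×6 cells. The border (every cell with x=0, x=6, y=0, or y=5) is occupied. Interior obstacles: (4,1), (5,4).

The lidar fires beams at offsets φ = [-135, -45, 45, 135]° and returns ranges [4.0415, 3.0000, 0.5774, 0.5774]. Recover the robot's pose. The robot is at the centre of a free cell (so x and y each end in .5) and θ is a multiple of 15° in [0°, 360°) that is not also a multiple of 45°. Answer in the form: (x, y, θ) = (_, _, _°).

Candidates: 18 free-cell centres × 16 headings = 288 poses. Raycast each; keep the one whose scan matches to 4 dp.
  (2.5, 3.5, 345°): beam 1 = 1.7321 ≠ 4.0415 ✗
  (5.5, 2.5, 345°): beam 1 = 1.0000 ≠ 4.0415 ✗
  (5.5, 3.5, 120°): beam 1 = 0.5176 ≠ 4.0415 ✗
  (3.5, 2.5, 330°): beam 1 = 2.5882 ≠ 4.0415 ✗
  (1.5, 4.5, 30°): beam 1 = 1.9319 ≠ 4.0415 ✗
  …
  (4.5, 4.5, 345°): r_1=4.0415, r_2=3.0000, r_3=0.5774, r_4=0.5774 — all match ✓
Only this pose fits every beam.

(x, y, θ) = (4.5, 4.5, 345°)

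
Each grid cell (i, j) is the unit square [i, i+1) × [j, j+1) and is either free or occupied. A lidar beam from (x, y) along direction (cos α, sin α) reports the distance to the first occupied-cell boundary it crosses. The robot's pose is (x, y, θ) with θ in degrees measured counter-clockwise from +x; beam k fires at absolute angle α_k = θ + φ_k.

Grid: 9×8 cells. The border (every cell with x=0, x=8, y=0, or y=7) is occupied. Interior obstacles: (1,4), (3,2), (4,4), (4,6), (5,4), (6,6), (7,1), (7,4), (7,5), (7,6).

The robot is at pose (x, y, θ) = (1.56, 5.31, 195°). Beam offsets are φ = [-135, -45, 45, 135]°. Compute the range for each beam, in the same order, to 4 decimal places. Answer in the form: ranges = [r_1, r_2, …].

ranges = [1.9514, 0.6466, 0.3580, 6.6200]

beam 1: φ=-135°, α=60°
  direction (0.5000, 0.8660); cell (1,5); t to first gridline: x 0.8800, y 0.7967 (then +2.0000 / +1.1547)
    (1,6) via y @ 0.7967
    (2,6) via x @ 0.8800
    (2,7) via y @ 1.9514  # hit
  → r_1 = 1.9514
beam 2: φ=-45°, α=150°
  direction (-0.8660, 0.5000); cell (1,5); t to first gridline: x 0.6466, y 1.3800 (then +1.1547 / +2.0000)
    (0,5) via x @ 0.6466  # hit
  → r_2 = 0.6466
beam 3: φ=45°, α=240°
  direction (-0.5000, -0.8660); cell (1,5); t to first gridline: x 1.1200, y 0.3580 (then +2.0000 / +1.1547)
    (1,4) via y @ 0.3580  # hit
  → r_3 = 0.3580
beam 4: φ=135°, α=330°
  direction (0.8660, -0.5000); cell (1,5); t to first gridline: x 0.5081, y 0.6200 (then +1.1547 / +2.0000)
    (2,5) via x @ 0.5081
    (2,4) via y @ 0.6200
    (3,4) via x @ 1.6628
    (3,3) via y @ 2.6200
    (4,3) via x @ 2.8175
    (5,3) via x @ 3.9722
    (5,2) via y @ 4.6200
    (6,2) via x @ 5.1269
    (7,2) via x @ 6.2816
    (7,1) via y @ 6.6200  # hit
  → r_4 = 6.6200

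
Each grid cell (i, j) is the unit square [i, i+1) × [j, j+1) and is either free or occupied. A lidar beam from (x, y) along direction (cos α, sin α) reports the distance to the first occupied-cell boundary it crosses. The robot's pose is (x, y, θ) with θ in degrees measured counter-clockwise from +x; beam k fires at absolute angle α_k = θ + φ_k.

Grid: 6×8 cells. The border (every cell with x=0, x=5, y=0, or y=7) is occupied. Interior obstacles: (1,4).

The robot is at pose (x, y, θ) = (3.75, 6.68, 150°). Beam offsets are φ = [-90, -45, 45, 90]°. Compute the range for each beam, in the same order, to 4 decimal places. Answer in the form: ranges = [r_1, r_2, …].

ranges = [0.3695, 0.3313, 2.8470, 5.5000]

beam 1: φ=-90°, α=60°
  cosα=0.5000 sinα=0.8660 | (3,6) | tMaxX 0.5000 tMaxY 0.3695 | tΔX 2.0000 tΔY 1.1547
    t=0.3695 [y] (3,7) — stop
  → r_1 = 0.3695
beam 2: φ=-45°, α=105°
  cosα=-0.2588 sinα=0.9659 | (3,6) | tMaxX 2.8978 tMaxY 0.3313 | tΔX 3.8637 tΔY 1.0353
    t=0.3313 [y] (3,7) — stop
  → r_2 = 0.3313
beam 3: φ=45°, α=195°
  cosα=-0.9659 sinα=-0.2588 | (3,6) | tMaxX 0.7765 tMaxY 2.6273 | tΔX 1.0353 tΔY 3.8637
    t=0.7765 [x] (2,6)
    t=1.8117 [x] (1,6)
    t=2.6273 [y] (1,5)
    t=2.8470 [x] (0,5) — stop
  → r_3 = 2.8470
beam 4: φ=90°, α=240°
  cosα=-0.5000 sinα=-0.8660 | (3,6) | tMaxX 1.5000 tMaxY 0.7852 | tΔX 2.0000 tΔY 1.1547
    t=0.7852 [y] (3,5)
    t=1.5000 [x] (2,5)
    t=1.9399 [y] (2,4)
    t=3.0946 [y] (2,3)
    t=3.5000 [x] (1,3)
    t=4.2493 [y] (1,2)
    t=5.4040 [y] (1,1)
    t=5.5000 [x] (0,1) — stop
  → r_4 = 5.5000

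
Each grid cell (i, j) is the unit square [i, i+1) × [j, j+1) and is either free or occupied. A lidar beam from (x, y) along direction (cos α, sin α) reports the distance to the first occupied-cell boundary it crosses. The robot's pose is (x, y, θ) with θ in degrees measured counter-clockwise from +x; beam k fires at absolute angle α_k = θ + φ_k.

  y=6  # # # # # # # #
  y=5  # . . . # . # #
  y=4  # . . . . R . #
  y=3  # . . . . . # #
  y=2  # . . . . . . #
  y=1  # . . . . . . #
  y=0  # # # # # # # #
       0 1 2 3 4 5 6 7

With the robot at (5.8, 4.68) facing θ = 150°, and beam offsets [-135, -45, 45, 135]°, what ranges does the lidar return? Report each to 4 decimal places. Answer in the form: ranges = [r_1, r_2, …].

ranges = [1.2364, 1.3666, 4.9693, 0.7727]

beam 1: φ=-135°, α=15°
  cosα=0.9659 sinα=0.2588 | (5,4) | tMaxX 0.2071 tMaxY 1.2364 | tΔX 1.0353 tΔY 3.8637
    t=0.2071 [x] (6,4)
    t=1.2364 [y] (6,5) — stop
  → r_1 = 1.2364
beam 2: φ=-45°, α=105°
  cosα=-0.2588 sinα=0.9659 | (5,4) | tMaxX 3.0910 tMaxY 0.3313 | tΔX 3.8637 tΔY 1.0353
    t=0.3313 [y] (5,5)
    t=1.3666 [y] (5,6) — stop
  → r_2 = 1.3666
beam 3: φ=45°, α=195°
  cosα=-0.9659 sinα=-0.2588 | (5,4) | tMaxX 0.8282 tMaxY 2.6273 | tΔX 1.0353 tΔY 3.8637
    t=0.8282 [x] (4,4)
    t=1.8635 [x] (3,4)
    t=2.6273 [y] (3,3)
    t=2.8988 [x] (2,3)
    t=3.9340 [x] (1,3)
    t=4.9693 [x] (0,3) — stop
  → r_3 = 4.9693
beam 4: φ=135°, α=285°
  cosα=0.2588 sinα=-0.9659 | (5,4) | tMaxX 0.7727 tMaxY 0.7040 | tΔX 3.8637 tΔY 1.0353
    t=0.7040 [y] (5,3)
    t=0.7727 [x] (6,3) — stop
  → r_4 = 0.7727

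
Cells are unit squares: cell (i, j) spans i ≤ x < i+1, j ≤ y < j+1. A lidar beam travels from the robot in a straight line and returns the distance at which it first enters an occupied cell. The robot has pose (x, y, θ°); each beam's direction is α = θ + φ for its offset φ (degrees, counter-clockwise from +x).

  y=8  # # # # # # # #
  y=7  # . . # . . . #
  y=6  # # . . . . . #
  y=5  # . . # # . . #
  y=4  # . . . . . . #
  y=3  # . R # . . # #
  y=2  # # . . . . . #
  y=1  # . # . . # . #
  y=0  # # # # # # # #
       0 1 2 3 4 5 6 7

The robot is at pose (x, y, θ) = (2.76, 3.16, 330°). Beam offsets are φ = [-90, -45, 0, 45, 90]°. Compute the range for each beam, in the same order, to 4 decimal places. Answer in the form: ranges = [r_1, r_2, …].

ranges = [1.3395, 2.2362, 0.2771, 0.2485, 0.4800]

beam 1: φ=-90°, α=240°
  dir = (cos 240°, sin 240°) = (-0.5000, -0.8660); from cell (2,3)
  next x-line at t=1.5200, next y-line at t=0.1848; Δt_x=2.0000, Δt_y=1.1547
    y: enter (2,2) at t=0.1848
    y: enter (2,1) at t=1.3395 ← occupied
  → r_1 = 1.3395
beam 2: φ=-45°, α=285°
  dir = (cos 285°, sin 285°) = (0.2588, -0.9659); from cell (2,3)
  next x-line at t=0.9273, next y-line at t=0.1656; Δt_x=3.8637, Δt_y=1.0353
    y: enter (2,2) at t=0.1656
    x: enter (3,2) at t=0.9273
    y: enter (3,1) at t=1.2009
    y: enter (3,0) at t=2.2362 ← occupied
  → r_2 = 2.2362
beam 3: φ=0°, α=330°
  dir = (cos 330°, sin 330°) = (0.8660, -0.5000); from cell (2,3)
  next x-line at t=0.2771, next y-line at t=0.3200; Δt_x=1.1547, Δt_y=2.0000
    x: enter (3,3) at t=0.2771 ← occupied
  → r_3 = 0.2771
beam 4: φ=45°, α=15°
  dir = (cos 15°, sin 15°) = (0.9659, 0.2588); from cell (2,3)
  next x-line at t=0.2485, next y-line at t=3.2455; Δt_x=1.0353, Δt_y=3.8637
    x: enter (3,3) at t=0.2485 ← occupied
  → r_4 = 0.2485
beam 5: φ=90°, α=60°
  dir = (cos 60°, sin 60°) = (0.5000, 0.8660); from cell (2,3)
  next x-line at t=0.4800, next y-line at t=0.9699; Δt_x=2.0000, Δt_y=1.1547
    x: enter (3,3) at t=0.4800 ← occupied
  → r_5 = 0.4800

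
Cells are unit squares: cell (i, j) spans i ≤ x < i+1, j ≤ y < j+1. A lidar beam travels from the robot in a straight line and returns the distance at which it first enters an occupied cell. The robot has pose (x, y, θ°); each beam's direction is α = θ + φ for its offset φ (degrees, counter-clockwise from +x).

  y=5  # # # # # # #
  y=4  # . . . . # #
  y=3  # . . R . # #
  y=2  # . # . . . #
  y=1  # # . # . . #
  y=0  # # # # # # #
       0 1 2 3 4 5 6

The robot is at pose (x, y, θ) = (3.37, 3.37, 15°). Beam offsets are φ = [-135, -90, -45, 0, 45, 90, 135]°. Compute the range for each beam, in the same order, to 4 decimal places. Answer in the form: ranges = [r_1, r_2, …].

ranges = [0.7400, 1.4183, 3.0369, 1.6875, 1.8822, 1.6875, 2.7366]

beam 1: φ=-135°, α=240°
  direction (-0.5000, -0.8660); cell (3,3); t to first gridline: x 0.7400, y 0.4272 (then +2.0000 / +1.1547)
    (3,2) via y @ 0.4272
    (2,2) via x @ 0.7400  # hit
  → r_1 = 0.7400
beam 2: φ=-90°, α=285°
  direction (0.2588, -0.9659); cell (3,3); t to first gridline: x 2.4341, y 0.3831 (then +3.8637 / +1.0353)
    (3,2) via y @ 0.3831
    (3,1) via y @ 1.4183  # hit
  → r_2 = 1.4183
beam 3: φ=-45°, α=330°
  direction (0.8660, -0.5000); cell (3,3); t to first gridline: x 0.7275, y 0.7400 (then +1.1547 / +2.0000)
    (4,3) via x @ 0.7275
    (4,2) via y @ 0.7400
    (5,2) via x @ 1.8822
    (5,1) via y @ 2.7400
    (6,1) via x @ 3.0369  # hit
  → r_3 = 3.0369
beam 4: φ=0°, α=15°
  direction (0.9659, 0.2588); cell (3,3); t to first gridline: x 0.6522, y 2.4341 (then +1.0353 / +3.8637)
    (4,3) via x @ 0.6522
    (5,3) via x @ 1.6875  # hit
  → r_4 = 1.6875
beam 5: φ=45°, α=60°
  direction (0.5000, 0.8660); cell (3,3); t to first gridline: x 1.2600, y 0.7275 (then +2.0000 / +1.1547)
    (3,4) via y @ 0.7275
    (4,4) via x @ 1.2600
    (4,5) via y @ 1.8822  # hit
  → r_5 = 1.8822
beam 6: φ=90°, α=105°
  direction (-0.2588, 0.9659); cell (3,3); t to first gridline: x 1.4296, y 0.6522 (then +3.8637 / +1.0353)
    (3,4) via y @ 0.6522
    (2,4) via x @ 1.4296
    (2,5) via y @ 1.6875  # hit
  → r_6 = 1.6875
beam 7: φ=135°, α=150°
  direction (-0.8660, 0.5000); cell (3,3); t to first gridline: x 0.4272, y 1.2600 (then +1.1547 / +2.0000)
    (2,3) via x @ 0.4272
    (2,4) via y @ 1.2600
    (1,4) via x @ 1.5819
    (0,4) via x @ 2.7366  # hit
  → r_7 = 2.7366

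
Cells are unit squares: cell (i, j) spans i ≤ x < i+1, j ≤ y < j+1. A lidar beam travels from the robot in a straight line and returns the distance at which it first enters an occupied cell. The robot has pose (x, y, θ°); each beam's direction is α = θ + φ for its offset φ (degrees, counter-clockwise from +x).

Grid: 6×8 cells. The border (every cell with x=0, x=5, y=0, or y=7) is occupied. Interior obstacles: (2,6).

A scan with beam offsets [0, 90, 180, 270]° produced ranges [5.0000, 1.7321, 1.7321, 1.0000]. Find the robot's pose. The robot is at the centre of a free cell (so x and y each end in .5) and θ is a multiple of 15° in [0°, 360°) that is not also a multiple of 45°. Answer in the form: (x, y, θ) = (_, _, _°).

The pose lattice has 23·16 = 368 candidates. Test each by forward raycasting.
  (4.5, 1.5, 300°): beam 1 = 0.5774 ≠ 5.0000 ✗
  (1.5, 5.5, 240°): beam 1 = 1.0000 ≠ 5.0000 ✗
  (1.5, 3.5, 120°): beam 1 = 1.0000 ≠ 5.0000 ✗
  …
  (3.5, 5.5, 240°): r_1=5.0000, r_2=1.7321, r_3=1.7321, r_4=1.0000 — all match ✓
No second candidate reproduces the full scan.

(x, y, θ) = (3.5, 5.5, 240°)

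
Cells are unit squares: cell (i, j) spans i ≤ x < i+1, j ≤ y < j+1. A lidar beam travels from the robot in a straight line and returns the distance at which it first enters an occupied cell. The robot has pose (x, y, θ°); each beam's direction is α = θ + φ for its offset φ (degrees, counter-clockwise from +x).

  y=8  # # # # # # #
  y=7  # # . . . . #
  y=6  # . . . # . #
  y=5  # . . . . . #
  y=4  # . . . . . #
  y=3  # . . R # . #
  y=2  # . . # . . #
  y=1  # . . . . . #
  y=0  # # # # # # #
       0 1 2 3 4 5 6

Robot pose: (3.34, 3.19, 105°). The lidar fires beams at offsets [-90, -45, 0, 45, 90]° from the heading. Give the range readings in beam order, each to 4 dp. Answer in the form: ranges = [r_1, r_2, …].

ranges = [0.6833, 3.2447, 4.9797, 2.7020, 2.4225]

beam 1: φ=-90°, α=15°
  dir = (cos 15°, sin 15°) = (0.9659, 0.2588); from cell (3,3)
  next x-line at t=0.6833, next y-line at t=3.1296; Δt_x=1.0353, Δt_y=3.8637
    x: enter (4,3) at t=0.6833 ← occupied
  → r_1 = 0.6833
beam 2: φ=-45°, α=60°
  dir = (cos 60°, sin 60°) = (0.5000, 0.8660); from cell (3,3)
  next x-line at t=1.3200, next y-line at t=0.9353; Δt_x=2.0000, Δt_y=1.1547
    y: enter (3,4) at t=0.9353
    x: enter (4,4) at t=1.3200
    y: enter (4,5) at t=2.0900
    y: enter (4,6) at t=3.2447 ← occupied
  → r_2 = 3.2447
beam 3: φ=0°, α=105°
  dir = (cos 105°, sin 105°) = (-0.2588, 0.9659); from cell (3,3)
  next x-line at t=1.3137, next y-line at t=0.8386; Δt_x=3.8637, Δt_y=1.0353
    y: enter (3,4) at t=0.8386
    x: enter (2,4) at t=1.3137
    y: enter (2,5) at t=1.8738
    y: enter (2,6) at t=2.9091
    y: enter (2,7) at t=3.9444
    y: enter (2,8) at t=4.9797 ← occupied
  → r_3 = 4.9797
beam 4: φ=45°, α=150°
  dir = (cos 150°, sin 150°) = (-0.8660, 0.5000); from cell (3,3)
  next x-line at t=0.3926, next y-line at t=1.6200; Δt_x=1.1547, Δt_y=2.0000
    x: enter (2,3) at t=0.3926
    x: enter (1,3) at t=1.5473
    y: enter (1,4) at t=1.6200
    x: enter (0,4) at t=2.7020 ← occupied
  → r_4 = 2.7020
beam 5: φ=90°, α=195°
  dir = (cos 195°, sin 195°) = (-0.9659, -0.2588); from cell (3,3)
  next x-line at t=0.3520, next y-line at t=0.7341; Δt_x=1.0353, Δt_y=3.8637
    x: enter (2,3) at t=0.3520
    y: enter (2,2) at t=0.7341
    x: enter (1,2) at t=1.3873
    x: enter (0,2) at t=2.4225 ← occupied
  → r_5 = 2.4225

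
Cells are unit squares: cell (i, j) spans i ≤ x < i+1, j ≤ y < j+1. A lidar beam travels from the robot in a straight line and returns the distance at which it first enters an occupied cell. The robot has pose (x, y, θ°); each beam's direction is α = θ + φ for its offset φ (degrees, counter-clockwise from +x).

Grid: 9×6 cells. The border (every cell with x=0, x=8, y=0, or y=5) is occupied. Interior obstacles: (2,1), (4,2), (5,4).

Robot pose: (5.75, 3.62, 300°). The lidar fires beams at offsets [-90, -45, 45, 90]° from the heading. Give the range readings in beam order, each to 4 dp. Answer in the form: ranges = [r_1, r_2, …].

beam 1: φ=-90°, α=210°
  cosα=-0.8660 sinα=-0.5000 | (5,3) | tMaxX 0.8660 tMaxY 1.2400 | tΔX 1.1547 tΔY 2.0000
    t=0.8660 [x] (4,3)
    t=1.2400 [y] (4,2) — stop
  → r_1 = 1.2400
beam 2: φ=-45°, α=255°
  cosα=-0.2588 sinα=-0.9659 | (5,3) | tMaxX 2.8978 tMaxY 0.6419 | tΔX 3.8637 tΔY 1.0353
    t=0.6419 [y] (5,2)
    t=1.6771 [y] (5,1)
    t=2.7124 [y] (5,0) — stop
  → r_2 = 2.7124
beam 3: φ=45°, α=345°
  cosα=0.9659 sinα=-0.2588 | (5,3) | tMaxX 0.2588 tMaxY 2.3955 | tΔX 1.0353 tΔY 3.8637
    t=0.2588 [x] (6,3)
    t=1.2941 [x] (7,3)
    t=2.3294 [x] (8,3) — stop
  → r_3 = 2.3294
beam 4: φ=90°, α=30°
  cosα=0.8660 sinα=0.5000 | (5,3) | tMaxX 0.2887 tMaxY 0.7600 | tΔX 1.1547 tΔY 2.0000
    t=0.2887 [x] (6,3)
    t=0.7600 [y] (6,4)
    t=1.4434 [x] (7,4)
    t=2.5981 [x] (8,4) — stop
  → r_4 = 2.5981

ranges = [1.2400, 2.7124, 2.3294, 2.5981]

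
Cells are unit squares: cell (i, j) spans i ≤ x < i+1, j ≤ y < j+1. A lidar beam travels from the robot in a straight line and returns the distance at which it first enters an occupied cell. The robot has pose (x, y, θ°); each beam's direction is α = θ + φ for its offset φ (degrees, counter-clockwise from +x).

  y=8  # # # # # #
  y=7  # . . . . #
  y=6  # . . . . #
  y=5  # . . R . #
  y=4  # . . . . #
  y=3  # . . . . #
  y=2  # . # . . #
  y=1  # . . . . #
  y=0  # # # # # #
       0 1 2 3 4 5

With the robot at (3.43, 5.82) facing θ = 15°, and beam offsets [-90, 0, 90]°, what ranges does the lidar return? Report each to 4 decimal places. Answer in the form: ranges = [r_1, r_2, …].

ranges = [4.9900, 1.6254, 2.2569]

beam 1: φ=-90°, α=285°
  d=(0.2588,-0.9659)  start (3,5)  tX=2.2023 tY=0.8489  stride 1/|dx|=3.8637 1/|dy|=1.0353
    cross y-line → (3,4), t=0.8489
    cross y-line → (3,3), t=1.8842
    cross x-line → (4,3), t=2.2023
    cross y-line → (4,2), t=2.9195
    cross y-line → (4,1), t=3.9548
    cross y-line → (4,0), t=4.9900 (wall)
  → r_1 = 4.9900
beam 2: φ=0°, α=15°
  d=(0.9659,0.2588)  start (3,5)  tX=0.5901 tY=0.6955  stride 1/|dx|=1.0353 1/|dy|=3.8637
    cross x-line → (4,5), t=0.5901
    cross y-line → (4,6), t=0.6955
    cross x-line → (5,6), t=1.6254 (wall)
  → r_2 = 1.6254
beam 3: φ=90°, α=105°
  d=(-0.2588,0.9659)  start (3,5)  tX=1.6614 tY=0.1863  stride 1/|dx|=3.8637 1/|dy|=1.0353
    cross y-line → (3,6), t=0.1863
    cross y-line → (3,7), t=1.2216
    cross x-line → (2,7), t=1.6614
    cross y-line → (2,8), t=2.2569 (wall)
  → r_3 = 2.2569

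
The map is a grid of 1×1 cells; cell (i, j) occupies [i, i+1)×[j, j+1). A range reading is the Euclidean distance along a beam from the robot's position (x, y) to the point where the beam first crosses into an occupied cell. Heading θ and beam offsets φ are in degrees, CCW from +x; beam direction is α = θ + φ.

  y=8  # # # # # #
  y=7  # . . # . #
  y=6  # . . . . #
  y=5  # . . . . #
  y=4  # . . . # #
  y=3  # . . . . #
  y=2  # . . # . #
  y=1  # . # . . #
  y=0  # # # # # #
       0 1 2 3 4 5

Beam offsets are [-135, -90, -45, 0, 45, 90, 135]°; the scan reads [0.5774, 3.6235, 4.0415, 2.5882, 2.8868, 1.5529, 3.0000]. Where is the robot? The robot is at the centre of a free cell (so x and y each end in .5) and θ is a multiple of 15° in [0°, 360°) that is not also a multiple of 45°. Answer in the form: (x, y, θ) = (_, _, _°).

Enumerate (i+0.5, j+0.5, θ) over the 24 free cells and 16 admissible headings. For each, cast all 7 beams and compare to the given ranges.
  (4.5, 6.5, 330°): beam 1 = 3.6235 ≠ 0.5774 ✗
  (1.5, 1.5, 75°): beam 2 = 0.5176 ≠ 3.6235 ✗
  (1.5, 6.5, 120°): beam 1 = 3.6235 ≠ 0.5774 ✗
  …
  (3.5, 4.5, 165°): r_1=0.5774, r_2=3.6235, r_3=4.0415, r_4=2.5882, r_5=2.8868, r_6=1.5529, r_7=3.0000 — all match ✓
No second candidate reproduces the full scan.

(x, y, θ) = (3.5, 4.5, 165°)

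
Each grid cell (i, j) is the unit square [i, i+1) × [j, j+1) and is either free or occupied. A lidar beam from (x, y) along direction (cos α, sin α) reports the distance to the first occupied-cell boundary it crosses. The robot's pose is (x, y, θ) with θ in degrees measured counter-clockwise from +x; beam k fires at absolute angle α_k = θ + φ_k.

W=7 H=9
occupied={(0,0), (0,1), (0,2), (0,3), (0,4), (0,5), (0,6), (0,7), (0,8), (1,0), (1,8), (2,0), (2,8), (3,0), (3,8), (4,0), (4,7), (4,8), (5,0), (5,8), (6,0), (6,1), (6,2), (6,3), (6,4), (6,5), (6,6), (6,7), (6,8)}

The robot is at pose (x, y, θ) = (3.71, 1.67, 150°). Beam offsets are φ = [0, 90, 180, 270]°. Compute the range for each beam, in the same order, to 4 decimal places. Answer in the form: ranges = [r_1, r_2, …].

ranges = [3.1292, 0.7736, 1.3400, 4.5800]

beam 1: φ=0°, α=150°
  cosα=-0.8660 sinα=0.5000 | (3,1) | tMaxX 0.8198 tMaxY 0.6600 | tΔX 1.1547 tΔY 2.0000
    t=0.6600 [y] (3,2)
    t=0.8198 [x] (2,2)
    t=1.9745 [x] (1,2)
    t=2.6600 [y] (1,3)
    t=3.1292 [x] (0,3) — stop
  → r_1 = 3.1292
beam 2: φ=90°, α=240°
  cosα=-0.5000 sinα=-0.8660 | (3,1) | tMaxX 1.4200 tMaxY 0.7736 | tΔX 2.0000 tΔY 1.1547
    t=0.7736 [y] (3,0) — stop
  → r_2 = 0.7736
beam 3: φ=180°, α=330°
  cosα=0.8660 sinα=-0.5000 | (3,1) | tMaxX 0.3349 tMaxY 1.3400 | tΔX 1.1547 tΔY 2.0000
    t=0.3349 [x] (4,1)
    t=1.3400 [y] (4,0) — stop
  → r_3 = 1.3400
beam 4: φ=270°, α=60°
  cosα=0.5000 sinα=0.8660 | (3,1) | tMaxX 0.5800 tMaxY 0.3811 | tΔX 2.0000 tΔY 1.1547
    t=0.3811 [y] (3,2)
    t=0.5800 [x] (4,2)
    t=1.5358 [y] (4,3)
    t=2.5800 [x] (5,3)
    t=2.6905 [y] (5,4)
    t=3.8452 [y] (5,5)
    t=4.5800 [x] (6,5) — stop
  → r_4 = 4.5800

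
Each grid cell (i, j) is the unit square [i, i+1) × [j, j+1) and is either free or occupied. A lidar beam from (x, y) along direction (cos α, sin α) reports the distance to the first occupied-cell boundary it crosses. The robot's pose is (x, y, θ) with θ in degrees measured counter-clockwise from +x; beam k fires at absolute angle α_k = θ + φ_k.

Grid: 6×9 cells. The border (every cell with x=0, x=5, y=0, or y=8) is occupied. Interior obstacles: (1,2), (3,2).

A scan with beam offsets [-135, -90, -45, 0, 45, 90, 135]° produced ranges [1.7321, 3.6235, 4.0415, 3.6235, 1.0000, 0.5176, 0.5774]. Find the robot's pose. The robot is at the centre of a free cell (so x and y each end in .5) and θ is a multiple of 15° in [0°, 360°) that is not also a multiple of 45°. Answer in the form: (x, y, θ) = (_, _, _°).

The pose lattice has 26·16 = 416 candidates. Test each by forward raycasting.
  (4.5, 4.5, 345°): beam 1 = 3.0000 ≠ 1.7321 ✗
  (2.5, 4.5, 255°): beam 1 = 3.0000 ≠ 1.7321 ✗
  (1.5, 4.5, 285°): beam 1 = 0.5774 ≠ 1.7321 ✗
  (4.5, 3.5, 210°): beam 1 = 1.9319 ≠ 1.7321 ✗
  …
  (4.5, 6.5, 255°): r_1=1.7321, r_2=3.6235, r_3=4.0415, r_4=3.6235, r_5=1.0000, r_6=0.5176, r_7=0.5774 — all match ✓
No second candidate reproduces the full scan.

(x, y, θ) = (4.5, 6.5, 255°)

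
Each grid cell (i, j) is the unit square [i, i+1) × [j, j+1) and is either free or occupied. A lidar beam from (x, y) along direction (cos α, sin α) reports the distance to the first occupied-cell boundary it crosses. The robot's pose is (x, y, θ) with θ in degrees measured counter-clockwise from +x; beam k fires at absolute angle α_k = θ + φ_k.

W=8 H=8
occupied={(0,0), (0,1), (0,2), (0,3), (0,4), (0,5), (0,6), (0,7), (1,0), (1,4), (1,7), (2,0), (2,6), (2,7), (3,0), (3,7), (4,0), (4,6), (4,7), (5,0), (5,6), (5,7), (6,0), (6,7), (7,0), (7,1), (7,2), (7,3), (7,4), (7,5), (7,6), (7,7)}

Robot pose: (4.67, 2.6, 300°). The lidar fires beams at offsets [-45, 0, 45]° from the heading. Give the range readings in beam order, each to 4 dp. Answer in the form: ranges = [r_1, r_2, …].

beam 1: φ=-45°, α=255°
  direction (-0.2588, -0.9659); cell (4,2); t to first gridline: x 2.5887, y 0.6212 (then +3.8637 / +1.0353)
    (4,1) via y @ 0.6212
    (4,0) via y @ 1.6564  # hit
  → r_1 = 1.6564
beam 2: φ=0°, α=300°
  direction (0.5000, -0.8660); cell (4,2); t to first gridline: x 0.6600, y 0.6928 (then +2.0000 / +1.1547)
    (5,2) via x @ 0.6600
    (5,1) via y @ 0.6928
    (5,0) via y @ 1.8475  # hit
  → r_2 = 1.8475
beam 3: φ=45°, α=345°
  direction (0.9659, -0.2588); cell (4,2); t to first gridline: x 0.3416, y 2.3182 (then +1.0353 / +3.8637)
    (5,2) via x @ 0.3416
    (6,2) via x @ 1.3769
    (6,1) via y @ 2.3182
    (7,1) via x @ 2.4122  # hit
  → r_3 = 2.4122

ranges = [1.6564, 1.8475, 2.4122]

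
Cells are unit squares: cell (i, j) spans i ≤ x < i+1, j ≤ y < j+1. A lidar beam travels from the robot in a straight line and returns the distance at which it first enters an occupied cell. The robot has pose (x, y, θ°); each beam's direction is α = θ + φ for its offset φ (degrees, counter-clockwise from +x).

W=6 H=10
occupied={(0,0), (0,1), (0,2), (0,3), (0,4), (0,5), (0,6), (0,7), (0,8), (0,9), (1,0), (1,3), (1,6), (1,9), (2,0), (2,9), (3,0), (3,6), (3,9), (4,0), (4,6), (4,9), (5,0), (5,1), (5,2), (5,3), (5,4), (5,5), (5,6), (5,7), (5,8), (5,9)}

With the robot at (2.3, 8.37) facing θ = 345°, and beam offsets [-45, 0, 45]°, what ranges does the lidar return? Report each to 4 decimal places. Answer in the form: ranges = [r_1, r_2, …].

ranges = [1.5819, 2.7952, 1.2600]

beam 1: φ=-45°, α=300°
  direction (0.5000, -0.8660); cell (2,8); t to first gridline: x 1.4000, y 0.4272 (then +2.0000 / +1.1547)
    (2,7) via y @ 0.4272
    (3,7) via x @ 1.4000
    (3,6) via y @ 1.5819  # hit
  → r_1 = 1.5819
beam 2: φ=0°, α=345°
  direction (0.9659, -0.2588); cell (2,8); t to first gridline: x 0.7247, y 1.4296 (then +1.0353 / +3.8637)
    (3,8) via x @ 0.7247
    (3,7) via y @ 1.4296
    (4,7) via x @ 1.7600
    (5,7) via x @ 2.7952  # hit
  → r_2 = 2.7952
beam 3: φ=45°, α=30°
  direction (0.8660, 0.5000); cell (2,8); t to first gridline: x 0.8083, y 1.2600 (then +1.1547 / +2.0000)
    (3,8) via x @ 0.8083
    (3,9) via y @ 1.2600  # hit
  → r_3 = 1.2600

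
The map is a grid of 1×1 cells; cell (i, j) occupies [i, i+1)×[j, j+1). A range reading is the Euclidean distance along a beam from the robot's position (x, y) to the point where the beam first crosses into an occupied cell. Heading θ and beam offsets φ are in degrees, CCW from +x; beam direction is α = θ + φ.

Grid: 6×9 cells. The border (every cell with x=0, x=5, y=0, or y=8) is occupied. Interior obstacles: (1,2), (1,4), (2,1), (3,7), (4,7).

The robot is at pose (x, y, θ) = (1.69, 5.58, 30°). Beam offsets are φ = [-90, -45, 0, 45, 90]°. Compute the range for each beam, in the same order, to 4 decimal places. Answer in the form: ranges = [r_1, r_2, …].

ranges = [5.2885, 3.4268, 2.8400, 2.5054, 1.3800]

beam 1: φ=-90°, α=300°
  cosα=0.5000 sinα=-0.8660 | (1,5) | tMaxX 0.6200 tMaxY 0.6697 | tΔX 2.0000 tΔY 1.1547
    t=0.6200 [x] (2,5)
    t=0.6697 [y] (2,4)
    t=1.8244 [y] (2,3)
    t=2.6200 [x] (3,3)
    t=2.9791 [y] (3,2)
    t=4.1338 [y] (3,1)
    t=4.6200 [x] (4,1)
    t=5.2885 [y] (4,0) — stop
  → r_1 = 5.2885
beam 2: φ=-45°, α=345°
  cosα=0.9659 sinα=-0.2588 | (1,5) | tMaxX 0.3209 tMaxY 2.2409 | tΔX 1.0353 tΔY 3.8637
    t=0.3209 [x] (2,5)
    t=1.3562 [x] (3,5)
    t=2.2409 [y] (3,4)
    t=2.3915 [x] (4,4)
    t=3.4268 [x] (5,4) — stop
  → r_2 = 3.4268
beam 3: φ=0°, α=30°
  cosα=0.8660 sinα=0.5000 | (1,5) | tMaxX 0.3580 tMaxY 0.8400 | tΔX 1.1547 tΔY 2.0000
    t=0.3580 [x] (2,5)
    t=0.8400 [y] (2,6)
    t=1.5127 [x] (3,6)
    t=2.6674 [x] (4,6)
    t=2.8400 [y] (4,7) — stop
  → r_3 = 2.8400
beam 4: φ=45°, α=75°
  cosα=0.2588 sinα=0.9659 | (1,5) | tMaxX 1.1977 tMaxY 0.4348 | tΔX 3.8637 tΔY 1.0353
    t=0.4348 [y] (1,6)
    t=1.1977 [x] (2,6)
    t=1.4701 [y] (2,7)
    t=2.5054 [y] (2,8) — stop
  → r_4 = 2.5054
beam 5: φ=90°, α=120°
  cosα=-0.5000 sinα=0.8660 | (1,5) | tMaxX 1.3800 tMaxY 0.4850 | tΔX 2.0000 tΔY 1.1547
    t=0.4850 [y] (1,6)
    t=1.3800 [x] (0,6) — stop
  → r_5 = 1.3800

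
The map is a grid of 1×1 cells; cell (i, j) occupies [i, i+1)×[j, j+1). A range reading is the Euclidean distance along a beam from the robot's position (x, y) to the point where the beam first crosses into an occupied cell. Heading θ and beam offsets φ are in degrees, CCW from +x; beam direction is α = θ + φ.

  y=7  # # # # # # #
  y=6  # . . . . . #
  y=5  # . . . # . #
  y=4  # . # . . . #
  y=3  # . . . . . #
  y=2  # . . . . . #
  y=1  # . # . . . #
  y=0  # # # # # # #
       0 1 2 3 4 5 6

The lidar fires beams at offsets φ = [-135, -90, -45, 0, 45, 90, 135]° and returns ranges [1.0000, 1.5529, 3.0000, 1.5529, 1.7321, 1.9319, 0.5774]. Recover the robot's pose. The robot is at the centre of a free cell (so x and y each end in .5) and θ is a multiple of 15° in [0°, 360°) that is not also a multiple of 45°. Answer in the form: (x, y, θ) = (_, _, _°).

Candidates: 27 free-cell centres × 16 headings = 432 poses. Raycast each; keep the one whose scan matches to 4 dp.
  (2.5, 5.5, 300°): beam 1 = 1.5529 ≠ 1.0000 ✗
  (4.5, 1.5, 255°): beam 1 = 3.0000 ≠ 1.0000 ✗
  (1.5, 4.5, 75°): beam 1 = 2.8868 ≠ 1.0000 ✗
  (3.5, 2.5, 60°): beam 1 = 1.5529 ≠ 1.0000 ✗
  …
  (2.5, 6.5, 285°): r_1=1.0000, r_2=1.5529, r_3=3.0000, r_4=1.5529, r_5=1.7321, r_6=1.9319, r_7=0.5774 — all match ✓
Only this pose fits every beam.

(x, y, θ) = (2.5, 6.5, 285°)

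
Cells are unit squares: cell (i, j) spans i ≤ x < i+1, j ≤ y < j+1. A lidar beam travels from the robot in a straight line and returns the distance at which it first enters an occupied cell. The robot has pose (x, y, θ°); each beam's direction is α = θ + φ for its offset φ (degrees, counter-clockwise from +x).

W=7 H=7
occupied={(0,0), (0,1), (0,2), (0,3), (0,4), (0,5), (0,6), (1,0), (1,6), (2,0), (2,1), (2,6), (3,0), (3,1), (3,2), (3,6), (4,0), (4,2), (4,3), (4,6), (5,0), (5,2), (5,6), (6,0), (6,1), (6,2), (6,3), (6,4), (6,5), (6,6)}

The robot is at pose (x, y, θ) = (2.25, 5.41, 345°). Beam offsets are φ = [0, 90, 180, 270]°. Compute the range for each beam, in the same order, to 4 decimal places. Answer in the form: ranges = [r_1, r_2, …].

beam 1: φ=0°, α=345°
  direction (0.9659, -0.2588); cell (2,5); t to first gridline: x 0.7765, y 1.5841 (then +1.0353 / +3.8637)
    (3,5) via x @ 0.7765
    (3,4) via y @ 1.5841
    (4,4) via x @ 1.8117
    (5,4) via x @ 2.8470
    (6,4) via x @ 3.8823  # hit
  → r_1 = 3.8823
beam 2: φ=90°, α=75°
  direction (0.2588, 0.9659); cell (2,5); t to first gridline: x 2.8978, y 0.6108 (then +3.8637 / +1.0353)
    (2,6) via y @ 0.6108  # hit
  → r_2 = 0.6108
beam 3: φ=180°, α=165°
  direction (-0.9659, 0.2588); cell (2,5); t to first gridline: x 0.2588, y 2.2796 (then +1.0353 / +3.8637)
    (1,5) via x @ 0.2588
    (0,5) via x @ 1.2941  # hit
  → r_3 = 1.2941
beam 4: φ=270°, α=255°
  direction (-0.2588, -0.9659); cell (2,5); t to first gridline: x 0.9659, y 0.4245 (then +3.8637 / +1.0353)
    (2,4) via y @ 0.4245
    (1,4) via x @ 0.9659
    (1,3) via y @ 1.4597
    (1,2) via y @ 2.4950
    (1,1) via y @ 3.5303
    (1,0) via y @ 4.5656  # hit
  → r_4 = 4.5656

ranges = [3.8823, 0.6108, 1.2941, 4.5656]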